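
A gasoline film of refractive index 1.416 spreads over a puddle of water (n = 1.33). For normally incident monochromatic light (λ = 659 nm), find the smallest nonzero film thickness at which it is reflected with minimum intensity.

233 nm

At the upper boundary (n = 1.0 to n = 1.416) the reflected ray undergoes a half-wave phase shift.
At the lower boundary (n = 1.416 to n = 1.33) the reflected ray undergoes no phase shift.
The two reflections differ by half a wavelength.
So the condition for destructive reflection is 2 n t = m λ.
Minimum nonzero at m = 1: t = λ / (2 n) = 659 / (2 × 1.416) = 233 nm.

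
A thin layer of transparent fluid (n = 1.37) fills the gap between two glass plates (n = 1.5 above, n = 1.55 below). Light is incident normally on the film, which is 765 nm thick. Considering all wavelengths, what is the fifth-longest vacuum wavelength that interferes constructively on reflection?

At the upper boundary (n = 1.5 to n = 1.37) the reflected ray undergoes no phase shift.
Bottom surface (1.37 → 1.55): reflection off a higher-index medium gives a half-wave phase shift.
The two reflections differ by half a wavelength.
With one net inversion, constructive interference in reflection requires 2 n t = (m + ½) λ.
λ = 2 n t / (m + ½). The fifth-longest wavelength is m = 4: λ = 2 × 1.37 × 765 / 4.50 = 466 nm.

466 nm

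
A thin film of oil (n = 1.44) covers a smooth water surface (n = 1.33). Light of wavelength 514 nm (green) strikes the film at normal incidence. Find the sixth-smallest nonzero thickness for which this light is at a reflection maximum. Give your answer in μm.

Top surface (1.0 → 1.44): reflection off a higher-index medium gives a half-wave phase shift.
Bottom surface (1.44 → 1.33): reflection off a lower-index medium gives no phase shift.
Net: one phase inversion between the two reflected rays.
With one net inversion, constructive interference in reflection requires 2 n t = (m + ½) λ.
The sixth-smallest nonzero thickness corresponds to m = 5: t = (m + ½) λ / (2 n) = 5.50 × 514 / (2 × 1.44) = 982 nm.

0.982 μm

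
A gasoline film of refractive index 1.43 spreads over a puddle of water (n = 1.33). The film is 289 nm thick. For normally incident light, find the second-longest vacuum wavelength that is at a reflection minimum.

At the upper boundary (n = 1.0 to n = 1.43) the reflected ray undergoes a half-wave phase shift.
Bottom surface (1.43 → 1.33): reflection off a lower-index medium gives no phase shift.
The two reflections differ by half a wavelength.
For dark reflection here: 2 n t = m λ.
λ = 2 n t / m. The second-longest wavelength is m = 2: λ = 2 × 1.43 × 289 / 2.00 = 413 nm.

413 nm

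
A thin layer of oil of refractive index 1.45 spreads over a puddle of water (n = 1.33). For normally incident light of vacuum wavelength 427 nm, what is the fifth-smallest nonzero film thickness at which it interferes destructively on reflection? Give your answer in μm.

0.736 μm

At the upper boundary (n = 1.0 to n = 1.45) the reflected ray undergoes a half-wave phase shift.
At the lower boundary (n = 1.45 to n = 1.33) the reflected ray undergoes no phase shift.
Net: one phase inversion between the two reflected rays.
So the condition for destructive reflection is 2 n t = m λ.
The fifth-smallest nonzero thickness corresponds to m = 5: t = m λ / (2 n) = 5.00 × 427 / (2 × 1.45) = 736 nm.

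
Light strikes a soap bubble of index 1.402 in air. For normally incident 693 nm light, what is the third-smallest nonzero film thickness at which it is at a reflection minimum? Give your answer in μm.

0.741 μm

At the upper boundary (n = 1.0 to n = 1.402) the reflected ray undergoes a half-wave phase shift.
Ray reflecting at the bottom interface goes from n = 1.402 toward n = 1.0: no phase shift.
Exactly one π shift → a net half-wave offset.
With one net inversion, destructive interference in reflection requires 2 n t = m λ.
The third-smallest nonzero thickness corresponds to m = 3: t = m λ / (2 n) = 3.00 × 693 / (2 × 1.402) = 741 nm.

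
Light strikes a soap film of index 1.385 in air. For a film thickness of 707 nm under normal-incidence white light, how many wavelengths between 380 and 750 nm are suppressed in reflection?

3

Top surface (1.0 → 1.385): reflection off a higher-index medium gives a half-wave phase shift.
Bottom surface (1.385 → 1.0): reflection off a lower-index medium gives no phase shift.
Net: one phase inversion between the two reflected rays.
With one net inversion, destructive interference in reflection requires 2 n t = m λ.
λ = 2 n t / m = 1958 / m nm.
m=2: 979 nm (IR); m=3: 653 nm (visible); m=4: 490 nm (visible); m=5: 392 nm (visible); m=6: 326 nm (UV).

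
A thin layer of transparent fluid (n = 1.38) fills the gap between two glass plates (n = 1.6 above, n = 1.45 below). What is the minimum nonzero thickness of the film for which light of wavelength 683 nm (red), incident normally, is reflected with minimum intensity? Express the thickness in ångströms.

2475 Å

At the upper boundary (n = 1.6 to n = 1.38) the reflected ray undergoes no phase shift.
Ray reflecting at the bottom interface goes from n = 1.38 toward n = 1.45: a half-wave phase shift.
Net: one phase inversion between the two reflected rays.
With one net inversion, destructive interference in reflection requires 2 n t = m λ.
Minimum nonzero at m = 1: t = λ / (2 n) = 683 / (2 × 1.38) = 247 nm.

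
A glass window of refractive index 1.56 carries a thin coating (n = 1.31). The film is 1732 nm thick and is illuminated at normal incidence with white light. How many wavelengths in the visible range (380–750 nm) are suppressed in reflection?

6

Top surface (1.0 → 1.31): reflection off a higher-index medium gives a half-wave phase shift.
Bottom surface (1.31 → 1.56): reflection off a higher-index medium gives a half-wave phase shift.
Zero or two π shifts → no net half-wave offset.
For dark reflection here: 2 n t = (m + ½) λ.
λ = 2 n t / (m + ½) = 4538 / (m + ½) nm.
m=5: 825 nm (IR); m=6: 698 nm (visible); m=7: 605 nm (visible); m=8: 534 nm (visible); m=9: 478 nm (visible); m=10: 432 nm (visible); m=11: 395 nm (visible); m=12: 363 nm (UV).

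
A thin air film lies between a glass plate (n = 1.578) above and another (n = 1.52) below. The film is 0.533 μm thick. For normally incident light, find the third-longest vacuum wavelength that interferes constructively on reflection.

At the upper boundary (n = 1.578 to n = 1.0) the reflected ray undergoes no phase shift.
Bottom surface (1.0 → 1.52): reflection off a higher-index medium gives a half-wave phase shift.
The two reflections differ by half a wavelength.
So the condition for constructive reflection is 2 n t = (m + ½) λ.
λ = 2 n t / (m + ½). The third-longest wavelength is m = 2: λ = 2 × 1.0 × 533 / 2.50 = 426 nm.

426 nm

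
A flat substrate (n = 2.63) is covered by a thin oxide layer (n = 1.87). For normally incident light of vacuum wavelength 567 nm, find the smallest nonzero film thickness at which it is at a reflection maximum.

Top surface (1.0 → 1.87): reflection off a higher-index medium gives a half-wave phase shift.
Ray reflecting at the bottom interface goes from n = 1.87 toward n = 2.63: a half-wave phase shift.
Zero or two π shifts → no net half-wave offset.
So the condition for constructive reflection is 2 n t = m λ.
Minimum nonzero at m = 1: t = λ / (2 n) = 567 / (2 × 1.87) = 152 nm.

152 nm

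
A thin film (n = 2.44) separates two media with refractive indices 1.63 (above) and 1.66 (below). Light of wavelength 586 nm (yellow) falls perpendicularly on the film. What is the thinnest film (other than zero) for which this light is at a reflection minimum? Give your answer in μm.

Top surface (1.63 → 2.44): reflection off a higher-index medium gives a half-wave phase shift.
At the lower boundary (n = 2.44 to n = 1.66) the reflected ray undergoes no phase shift.
Exactly one π shift → a net half-wave offset.
With one net inversion, destructive interference in reflection requires 2 n t = m λ.
Minimum nonzero at m = 1: t = λ / (2 n) = 586 / (2 × 2.44) = 120 nm.

0.120 μm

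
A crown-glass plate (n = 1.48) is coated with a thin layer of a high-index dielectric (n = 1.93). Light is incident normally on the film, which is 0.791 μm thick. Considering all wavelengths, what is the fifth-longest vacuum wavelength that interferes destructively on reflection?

611 nm

Top surface (1.0 → 1.93): reflection off a higher-index medium gives a half-wave phase shift.
At the lower boundary (n = 1.93 to n = 1.48) the reflected ray undergoes no phase shift.
Net: one phase inversion between the two reflected rays.
For dark reflection here: 2 n t = m λ.
λ = 2 n t / m. The fifth-longest wavelength is m = 5: λ = 2 × 1.93 × 791 / 5.00 = 611 nm.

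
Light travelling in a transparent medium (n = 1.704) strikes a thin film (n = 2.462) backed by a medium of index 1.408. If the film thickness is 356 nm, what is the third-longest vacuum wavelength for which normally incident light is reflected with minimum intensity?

At the upper boundary (n = 1.704 to n = 2.462) the reflected ray undergoes a half-wave phase shift.
At the lower boundary (n = 2.462 to n = 1.408) the reflected ray undergoes no phase shift.
Net: one phase inversion between the two reflected rays.
With one net inversion, destructive interference in reflection requires 2 n t = m λ.
λ = 2 n t / m. The third-longest wavelength is m = 3: λ = 2 × 2.462 × 356 / 3.00 = 584 nm.

584 nm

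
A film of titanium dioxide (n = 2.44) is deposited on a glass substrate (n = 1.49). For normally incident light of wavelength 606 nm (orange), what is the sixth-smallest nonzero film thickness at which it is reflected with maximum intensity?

683 nm

Ray reflecting at the top interface goes from n = 1.0 toward n = 2.44: a half-wave phase shift.
Bottom surface (2.44 → 1.49): reflection off a lower-index medium gives no phase shift.
Exactly one π shift → a net half-wave offset.
So the condition for constructive reflection is 2 n t = (m + ½) λ.
The sixth-smallest nonzero thickness corresponds to m = 5: t = (m + ½) λ / (2 n) = 5.50 × 606 / (2 × 2.44) = 683 nm.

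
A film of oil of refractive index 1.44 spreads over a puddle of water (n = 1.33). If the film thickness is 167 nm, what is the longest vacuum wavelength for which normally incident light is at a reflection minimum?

At the upper boundary (n = 1.0 to n = 1.44) the reflected ray undergoes a half-wave phase shift.
Ray reflecting at the bottom interface goes from n = 1.44 toward n = 1.33: no phase shift.
The two reflections differ by half a wavelength.
So the condition for destructive reflection is 2 n t = m λ.
λ = 2 n t / m. The longest wavelength is m = 1: λ = 2 × 1.44 × 167 / 1.00 = 481 nm.

481 nm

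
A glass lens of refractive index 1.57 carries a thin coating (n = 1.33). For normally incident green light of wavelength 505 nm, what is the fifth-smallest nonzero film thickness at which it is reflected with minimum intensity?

Ray reflecting at the top interface goes from n = 1.0 toward n = 1.33: a half-wave phase shift.
Bottom surface (1.33 → 1.57): reflection off a higher-index medium gives a half-wave phase shift.
Net: no relative phase inversion (both shifts match).
So the condition for destructive reflection is 2 n t = (m + ½) λ.
The fifth-smallest nonzero thickness corresponds to m = 4: t = (m + ½) λ / (2 n) = 4.50 × 505 / (2 × 1.33) = 854 nm.

854 nm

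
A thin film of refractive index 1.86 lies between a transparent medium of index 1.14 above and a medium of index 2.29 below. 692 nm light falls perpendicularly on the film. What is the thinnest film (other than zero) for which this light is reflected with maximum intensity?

186 nm

Top surface (1.14 → 1.86): reflection off a higher-index medium gives a half-wave phase shift.
Ray reflecting at the bottom interface goes from n = 1.86 toward n = 2.29: a half-wave phase shift.
Zero or two π shifts → no net half-wave offset.
For strong reflection here: 2 n t = m λ.
Minimum nonzero at m = 1: t = λ / (2 n) = 692 / (2 × 1.86) = 186 nm.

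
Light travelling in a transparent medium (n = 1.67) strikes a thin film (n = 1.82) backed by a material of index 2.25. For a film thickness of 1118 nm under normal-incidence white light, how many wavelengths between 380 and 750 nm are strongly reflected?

5

Top surface (1.67 → 1.82): reflection off a higher-index medium gives a half-wave phase shift.
Bottom surface (1.82 → 2.25): reflection off a higher-index medium gives a half-wave phase shift.
The two reflections carry the same phase change, so no net offset.
For bright reflection here: 2 n t = m λ.
λ = 2 n t / m = 4070 / m nm.
m=5: 814 nm (IR); m=6: 678 nm (visible); m=7: 581 nm (visible); m=8: 509 nm (visible); m=9: 452 nm (visible); m=10: 407 nm (visible); m=11: 370 nm (UV).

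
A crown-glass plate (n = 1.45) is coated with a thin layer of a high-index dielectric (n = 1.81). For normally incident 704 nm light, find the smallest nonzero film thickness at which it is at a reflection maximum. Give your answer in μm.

0.0972 μm

At the upper boundary (n = 1.0 to n = 1.81) the reflected ray undergoes a half-wave phase shift.
Ray reflecting at the bottom interface goes from n = 1.81 toward n = 1.45: no phase shift.
The two reflections differ by half a wavelength.
So the condition for constructive reflection is 2 n t = (m + ½) λ.
Minimum at m = 0: t = λ / (4 n) = 704 / (4 × 1.81) = 97.2 nm.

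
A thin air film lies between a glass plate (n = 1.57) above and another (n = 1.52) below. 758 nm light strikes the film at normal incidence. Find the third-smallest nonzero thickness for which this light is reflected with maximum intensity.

948 nm

At the upper boundary (n = 1.57 to n = 1.0) the reflected ray undergoes no phase shift.
Ray reflecting at the bottom interface goes from n = 1.0 toward n = 1.52: a half-wave phase shift.
Net: one phase inversion between the two reflected rays.
So the condition for constructive reflection is 2 n t = (m + ½) λ.
The third-smallest nonzero thickness corresponds to m = 2: t = (m + ½) λ / (2 n) = 2.50 × 758 / (2 × 1.0) = 948 nm.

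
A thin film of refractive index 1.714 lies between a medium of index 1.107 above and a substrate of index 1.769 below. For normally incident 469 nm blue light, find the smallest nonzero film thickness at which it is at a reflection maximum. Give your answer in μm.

0.137 μm

Ray reflecting at the top interface goes from n = 1.107 toward n = 1.714: a half-wave phase shift.
At the lower boundary (n = 1.714 to n = 1.769) the reflected ray undergoes a half-wave phase shift.
The two reflections carry the same phase change, so no net offset.
With no net inversion, constructive interference in reflection requires 2 n t = m λ.
Minimum nonzero at m = 1: t = λ / (2 n) = 469 / (2 × 1.714) = 137 nm.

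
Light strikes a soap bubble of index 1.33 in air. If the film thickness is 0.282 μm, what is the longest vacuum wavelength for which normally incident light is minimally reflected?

At the upper boundary (n = 1.0 to n = 1.33) the reflected ray undergoes a half-wave phase shift.
At the lower boundary (n = 1.33 to n = 1.0) the reflected ray undergoes no phase shift.
The two reflections differ by half a wavelength.
For dark reflection here: 2 n t = m λ.
λ = 2 n t / m. The longest wavelength is m = 1: λ = 2 × 1.33 × 282 / 1.00 = 750 nm.

750 nm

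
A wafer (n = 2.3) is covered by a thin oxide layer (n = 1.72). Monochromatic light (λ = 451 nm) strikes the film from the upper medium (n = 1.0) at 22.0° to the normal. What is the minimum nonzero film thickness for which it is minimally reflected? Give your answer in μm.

0.0672 μm

At the upper boundary (n = 1.0 to n = 1.72) the reflected ray undergoes a half-wave phase shift.
Bottom surface (1.72 → 2.3): reflection off a higher-index medium gives a half-wave phase shift.
Net: no relative phase inversion (both shifts match).
For dark reflection here: 2 n t cos θ_r = (m + ½) λ.
Snell's law: 1.0 sin 22.0° = 1.72 sin θ_r → sin θ_r = 0.218, cos θ_r = 0.976.
Minimum at m = 0: t = λ / (4 n cos θ_r) = 451 / (4 × 1.72 × 0.976) = 67.2 nm.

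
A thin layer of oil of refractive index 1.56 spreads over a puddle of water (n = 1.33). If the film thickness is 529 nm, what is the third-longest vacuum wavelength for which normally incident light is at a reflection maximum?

660 nm

Ray reflecting at the top interface goes from n = 1.0 toward n = 1.56: a half-wave phase shift.
Ray reflecting at the bottom interface goes from n = 1.56 toward n = 1.33: no phase shift.
Exactly one π shift → a net half-wave offset.
So the condition for constructive reflection is 2 n t = (m + ½) λ.
λ = 2 n t / (m + ½). The third-longest wavelength is m = 2: λ = 2 × 1.56 × 529 / 2.50 = 660 nm.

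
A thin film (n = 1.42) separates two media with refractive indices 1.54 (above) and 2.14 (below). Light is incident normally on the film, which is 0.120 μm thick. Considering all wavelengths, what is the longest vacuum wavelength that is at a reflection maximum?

682 nm

Top surface (1.54 → 1.42): reflection off a lower-index medium gives no phase shift.
Bottom surface (1.42 → 2.14): reflection off a higher-index medium gives a half-wave phase shift.
Net: one phase inversion between the two reflected rays.
So the condition for constructive reflection is 2 n t = (m + ½) λ.
λ = 2 n t / (m + ½). The longest wavelength is m = 0: λ = 2 × 1.42 × 120 / 0.500 = 682 nm.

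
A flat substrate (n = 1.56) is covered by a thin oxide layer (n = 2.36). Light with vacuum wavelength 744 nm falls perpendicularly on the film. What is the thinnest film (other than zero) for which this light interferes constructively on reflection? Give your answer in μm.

0.0788 μm

At the upper boundary (n = 1.0 to n = 2.36) the reflected ray undergoes a half-wave phase shift.
Bottom surface (2.36 → 1.56): reflection off a lower-index medium gives no phase shift.
Net: one phase inversion between the two reflected rays.
So the condition for constructive reflection is 2 n t = (m + ½) λ.
Minimum at m = 0: t = λ / (4 n) = 744 / (4 × 2.36) = 78.8 nm.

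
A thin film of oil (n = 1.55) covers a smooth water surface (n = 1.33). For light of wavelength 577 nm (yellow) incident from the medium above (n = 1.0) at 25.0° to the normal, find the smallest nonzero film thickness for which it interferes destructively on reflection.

Top surface (1.0 → 1.55): reflection off a higher-index medium gives a half-wave phase shift.
Ray reflecting at the bottom interface goes from n = 1.55 toward n = 1.33: no phase shift.
Exactly one π shift → a net half-wave offset.
For minimum reflection here: 2 n t cos θ_r = m λ.
Snell's law: 1.0 sin 25.0° = 1.55 sin θ_r → sin θ_r = 0.273, cos θ_r = 0.962.
Minimum nonzero at m = 1: t = λ / (2 n cos θ_r) = 577 / (2 × 1.55 × 0.962) = 193 nm.

193 nm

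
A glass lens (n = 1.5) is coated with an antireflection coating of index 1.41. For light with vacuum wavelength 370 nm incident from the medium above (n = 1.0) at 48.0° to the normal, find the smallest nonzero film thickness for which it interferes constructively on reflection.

Top surface (1.0 → 1.41): reflection off a higher-index medium gives a half-wave phase shift.
Ray reflecting at the bottom interface goes from n = 1.41 toward n = 1.5: a half-wave phase shift.
Zero or two π shifts → no net half-wave offset.
So the condition for constructive reflection is 2 n t cos θ_r = m λ.
Snell's law: 1.0 sin 48.0° = 1.41 sin θ_r → sin θ_r = 0.527, cos θ_r = 0.850.
Minimum nonzero at m = 1: t = λ / (2 n cos θ_r) = 370 / (2 × 1.41 × 0.850) = 154 nm.

154 nm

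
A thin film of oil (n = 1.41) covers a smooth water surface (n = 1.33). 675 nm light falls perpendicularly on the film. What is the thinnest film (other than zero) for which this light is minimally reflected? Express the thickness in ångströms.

2394 Å

Top surface (1.0 → 1.41): reflection off a higher-index medium gives a half-wave phase shift.
Bottom surface (1.41 → 1.33): reflection off a lower-index medium gives no phase shift.
Exactly one π shift → a net half-wave offset.
For dark reflection here: 2 n t = m λ.
Minimum nonzero at m = 1: t = λ / (2 n) = 675 / (2 × 1.41) = 239 nm.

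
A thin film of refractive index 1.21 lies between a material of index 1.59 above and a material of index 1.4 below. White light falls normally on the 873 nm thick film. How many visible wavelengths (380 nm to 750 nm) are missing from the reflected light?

Ray reflecting at the top interface goes from n = 1.59 toward n = 1.21: no phase shift.
Bottom surface (1.21 → 1.4): reflection off a higher-index medium gives a half-wave phase shift.
Exactly one π shift → a net half-wave offset.
So the condition for destructive reflection is 2 n t = m λ.
λ = 2 n t / m = 2113 / m nm.
m=2: 1056 nm (IR); m=3: 704 nm (visible); m=4: 528 nm (visible); m=5: 423 nm (visible); m=6: 352 nm (UV).

3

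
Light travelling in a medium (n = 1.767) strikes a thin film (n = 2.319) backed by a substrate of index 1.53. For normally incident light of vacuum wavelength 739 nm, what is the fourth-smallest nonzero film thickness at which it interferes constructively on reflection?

558 nm

Top surface (1.767 → 2.319): reflection off a higher-index medium gives a half-wave phase shift.
Bottom surface (2.319 → 1.53): reflection off a lower-index medium gives no phase shift.
Net: one phase inversion between the two reflected rays.
With one net inversion, constructive interference in reflection requires 2 n t = (m + ½) λ.
The fourth-smallest nonzero thickness corresponds to m = 3: t = (m + ½) λ / (2 n) = 3.50 × 739 / (2 × 2.319) = 558 nm.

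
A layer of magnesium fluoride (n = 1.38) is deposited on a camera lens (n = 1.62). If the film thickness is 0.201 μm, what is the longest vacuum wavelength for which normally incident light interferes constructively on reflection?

555 nm

Top surface (1.0 → 1.38): reflection off a higher-index medium gives a half-wave phase shift.
Ray reflecting at the bottom interface goes from n = 1.38 toward n = 1.62: a half-wave phase shift.
Net: no relative phase inversion (both shifts match).
With no net inversion, constructive interference in reflection requires 2 n t = m λ.
λ = 2 n t / m. The longest wavelength is m = 1: λ = 2 × 1.38 × 201 / 1.00 = 555 nm.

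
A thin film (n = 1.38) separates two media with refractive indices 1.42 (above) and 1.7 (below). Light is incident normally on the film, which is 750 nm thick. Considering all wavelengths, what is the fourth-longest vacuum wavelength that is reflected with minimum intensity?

518 nm

At the upper boundary (n = 1.42 to n = 1.38) the reflected ray undergoes no phase shift.
At the lower boundary (n = 1.38 to n = 1.7) the reflected ray undergoes a half-wave phase shift.
Net: one phase inversion between the two reflected rays.
With one net inversion, destructive interference in reflection requires 2 n t = m λ.
λ = 2 n t / m. The fourth-longest wavelength is m = 4: λ = 2 × 1.38 × 750 / 4.00 = 518 nm.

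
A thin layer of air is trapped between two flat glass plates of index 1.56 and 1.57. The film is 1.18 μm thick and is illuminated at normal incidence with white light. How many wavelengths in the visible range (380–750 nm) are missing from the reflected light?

Ray reflecting at the top interface goes from n = 1.56 toward n = 1.0: no phase shift.
Ray reflecting at the bottom interface goes from n = 1.0 toward n = 1.57: a half-wave phase shift.
Net: one phase inversion between the two reflected rays.
So the condition for destructive reflection is 2 n t = m λ.
λ = 2 n t / m = 2360 / m nm.
m=3: 787 nm (IR); m=4: 590 nm (visible); m=5: 472 nm (visible); m=6: 393 nm (visible); m=7: 337 nm (UV).

3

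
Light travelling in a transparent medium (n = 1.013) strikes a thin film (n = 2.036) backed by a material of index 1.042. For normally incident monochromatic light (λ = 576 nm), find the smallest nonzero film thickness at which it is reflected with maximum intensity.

70.7 nm

Top surface (1.013 → 2.036): reflection off a higher-index medium gives a half-wave phase shift.
At the lower boundary (n = 2.036 to n = 1.042) the reflected ray undergoes no phase shift.
Exactly one π shift → a net half-wave offset.
With one net inversion, constructive interference in reflection requires 2 n t = (m + ½) λ.
Minimum at m = 0: t = λ / (4 n) = 576 / (4 × 2.036) = 70.7 nm.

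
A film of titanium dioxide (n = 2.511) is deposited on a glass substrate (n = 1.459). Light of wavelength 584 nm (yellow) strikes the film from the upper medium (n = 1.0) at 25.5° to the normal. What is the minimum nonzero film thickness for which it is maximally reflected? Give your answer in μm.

0.0590 μm

Ray reflecting at the top interface goes from n = 1.0 toward n = 2.511: a half-wave phase shift.
Bottom surface (2.511 → 1.459): reflection off a lower-index medium gives no phase shift.
Net: one phase inversion between the two reflected rays.
With one net inversion, constructive interference in reflection requires 2 n t cos θ_r = (m + ½) λ.
Snell's law: 1.0 sin 25.5° = 2.511 sin θ_r → sin θ_r = 0.171, cos θ_r = 0.985.
Minimum at m = 0: t = λ / (4 n cos θ_r) = 584 / (4 × 2.511 × 0.985) = 59.0 nm.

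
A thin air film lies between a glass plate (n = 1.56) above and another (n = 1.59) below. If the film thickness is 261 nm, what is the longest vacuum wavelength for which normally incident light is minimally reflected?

522 nm

At the upper boundary (n = 1.56 to n = 1.0) the reflected ray undergoes no phase shift.
Bottom surface (1.0 → 1.59): reflection off a higher-index medium gives a half-wave phase shift.
Net: one phase inversion between the two reflected rays.
So the condition for destructive reflection is 2 n t = m λ.
λ = 2 n t / m. The longest wavelength is m = 1: λ = 2 × 1.0 × 261 / 1.00 = 522 nm.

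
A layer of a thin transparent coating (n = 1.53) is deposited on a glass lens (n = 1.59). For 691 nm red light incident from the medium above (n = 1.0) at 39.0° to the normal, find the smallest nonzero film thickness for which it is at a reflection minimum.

124 nm

At the upper boundary (n = 1.0 to n = 1.53) the reflected ray undergoes a half-wave phase shift.
Bottom surface (1.53 → 1.59): reflection off a higher-index medium gives a half-wave phase shift.
The two reflections carry the same phase change, so no net offset.
With no net inversion, destructive interference in reflection requires 2 n t cos θ_r = (m + ½) λ.
Snell's law: 1.0 sin 39.0° = 1.53 sin θ_r → sin θ_r = 0.411, cos θ_r = 0.911.
Minimum at m = 0: t = λ / (4 n cos θ_r) = 691 / (4 × 1.53 × 0.911) = 124 nm.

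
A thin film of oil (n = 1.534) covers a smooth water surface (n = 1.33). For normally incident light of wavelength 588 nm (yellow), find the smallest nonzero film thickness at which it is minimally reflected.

Ray reflecting at the top interface goes from n = 1.0 toward n = 1.534: a half-wave phase shift.
Ray reflecting at the bottom interface goes from n = 1.534 toward n = 1.33: no phase shift.
The two reflections differ by half a wavelength.
So the condition for destructive reflection is 2 n t = m λ.
Minimum nonzero at m = 1: t = λ / (2 n) = 588 / (2 × 1.534) = 192 nm.

192 nm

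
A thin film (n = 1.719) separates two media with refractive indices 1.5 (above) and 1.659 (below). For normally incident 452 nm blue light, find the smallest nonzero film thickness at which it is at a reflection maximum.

65.7 nm

At the upper boundary (n = 1.5 to n = 1.719) the reflected ray undergoes a half-wave phase shift.
Bottom surface (1.719 → 1.659): reflection off a lower-index medium gives no phase shift.
The two reflections differ by half a wavelength.
For maximum reflection here: 2 n t = (m + ½) λ.
Minimum at m = 0: t = λ / (4 n) = 452 / (4 × 1.719) = 65.7 nm.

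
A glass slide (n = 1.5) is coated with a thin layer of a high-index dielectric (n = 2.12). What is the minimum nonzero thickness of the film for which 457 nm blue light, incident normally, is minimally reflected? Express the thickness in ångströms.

1078 Å

At the upper boundary (n = 1.0 to n = 2.12) the reflected ray undergoes a half-wave phase shift.
Ray reflecting at the bottom interface goes from n = 2.12 toward n = 1.5: no phase shift.
The two reflections differ by half a wavelength.
So the condition for destructive reflection is 2 n t = m λ.
Minimum nonzero at m = 1: t = λ / (2 n) = 457 / (2 × 2.12) = 108 nm.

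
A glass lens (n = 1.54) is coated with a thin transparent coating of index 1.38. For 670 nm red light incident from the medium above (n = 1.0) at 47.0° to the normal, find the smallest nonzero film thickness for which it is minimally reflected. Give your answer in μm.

Ray reflecting at the top interface goes from n = 1.0 toward n = 1.38: a half-wave phase shift.
Ray reflecting at the bottom interface goes from n = 1.38 toward n = 1.54: a half-wave phase shift.
The two reflections carry the same phase change, so no net offset.
For minimum reflection here: 2 n t cos θ_r = (m + ½) λ.
Snell's law: 1.0 sin 47.0° = 1.38 sin θ_r → sin θ_r = 0.530, cos θ_r = 0.848.
Minimum at m = 0: t = λ / (4 n cos θ_r) = 670 / (4 × 1.38 × 0.848) = 143 nm.

0.143 μm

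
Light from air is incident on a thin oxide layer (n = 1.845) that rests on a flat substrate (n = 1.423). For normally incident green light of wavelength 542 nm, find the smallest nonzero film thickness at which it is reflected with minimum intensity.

Ray reflecting at the top interface goes from n = 1.0 toward n = 1.845: a half-wave phase shift.
Ray reflecting at the bottom interface goes from n = 1.845 toward n = 1.423: no phase shift.
The two reflections differ by half a wavelength.
With one net inversion, destructive interference in reflection requires 2 n t = m λ.
Minimum nonzero at m = 1: t = λ / (2 n) = 542 / (2 × 1.845) = 147 nm.

147 nm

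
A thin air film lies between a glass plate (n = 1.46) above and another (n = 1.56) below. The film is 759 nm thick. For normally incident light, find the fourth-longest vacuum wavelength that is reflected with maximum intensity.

434 nm

Ray reflecting at the top interface goes from n = 1.46 toward n = 1.0: no phase shift.
At the lower boundary (n = 1.0 to n = 1.56) the reflected ray undergoes a half-wave phase shift.
Exactly one π shift → a net half-wave offset.
With one net inversion, constructive interference in reflection requires 2 n t = (m + ½) λ.
λ = 2 n t / (m + ½). The fourth-longest wavelength is m = 3: λ = 2 × 1.0 × 759 / 3.50 = 434 nm.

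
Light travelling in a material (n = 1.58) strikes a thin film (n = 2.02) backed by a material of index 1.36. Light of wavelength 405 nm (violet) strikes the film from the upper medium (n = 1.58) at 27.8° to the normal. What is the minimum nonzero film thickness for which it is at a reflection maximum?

At the upper boundary (n = 1.58 to n = 2.02) the reflected ray undergoes a half-wave phase shift.
At the lower boundary (n = 2.02 to n = 1.36) the reflected ray undergoes no phase shift.
The two reflections differ by half a wavelength.
With one net inversion, constructive interference in reflection requires 2 n t cos θ_r = (m + ½) λ.
Snell's law: 1.58 sin 27.8° = 2.02 sin θ_r → sin θ_r = 0.365, cos θ_r = 0.931.
Minimum at m = 0: t = λ / (4 n cos θ_r) = 405 / (4 × 2.02 × 0.931) = 53.8 nm.

53.8 nm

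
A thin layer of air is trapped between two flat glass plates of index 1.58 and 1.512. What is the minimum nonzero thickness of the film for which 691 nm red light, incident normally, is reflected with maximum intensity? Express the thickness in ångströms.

1728 Å

Top surface (1.58 → 1.0): reflection off a lower-index medium gives no phase shift.
At the lower boundary (n = 1.0 to n = 1.512) the reflected ray undergoes a half-wave phase shift.
The two reflections differ by half a wavelength.
So the condition for constructive reflection is 2 n t = (m + ½) λ.
Minimum at m = 0: t = λ / (4 n) = 691 / (4 × 1.0) = 173 nm.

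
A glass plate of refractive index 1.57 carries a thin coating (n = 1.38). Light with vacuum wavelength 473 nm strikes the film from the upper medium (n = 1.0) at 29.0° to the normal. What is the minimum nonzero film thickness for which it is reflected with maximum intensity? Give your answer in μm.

Top surface (1.0 → 1.38): reflection off a higher-index medium gives a half-wave phase shift.
Bottom surface (1.38 → 1.57): reflection off a higher-index medium gives a half-wave phase shift.
Net: no relative phase inversion (both shifts match).
So the condition for constructive reflection is 2 n t cos θ_r = m λ.
Snell's law: 1.0 sin 29.0° = 1.38 sin θ_r → sin θ_r = 0.351, cos θ_r = 0.936.
Minimum nonzero at m = 1: t = λ / (2 n cos θ_r) = 473 / (2 × 1.38 × 0.936) = 183 nm.

0.183 μm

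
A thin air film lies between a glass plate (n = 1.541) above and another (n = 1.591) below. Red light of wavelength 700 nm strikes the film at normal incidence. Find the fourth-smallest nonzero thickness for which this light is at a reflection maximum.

1225 nm

Ray reflecting at the top interface goes from n = 1.541 toward n = 1.0: no phase shift.
Ray reflecting at the bottom interface goes from n = 1.0 toward n = 1.591: a half-wave phase shift.
Net: one phase inversion between the two reflected rays.
With one net inversion, constructive interference in reflection requires 2 n t = (m + ½) λ.
The fourth-smallest nonzero thickness corresponds to m = 3: t = (m + ½) λ / (2 n) = 3.50 × 700 / (2 × 1.0) = 1225 nm.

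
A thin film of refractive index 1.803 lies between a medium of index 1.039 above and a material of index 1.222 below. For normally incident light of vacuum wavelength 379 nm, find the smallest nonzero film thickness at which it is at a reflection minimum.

At the upper boundary (n = 1.039 to n = 1.803) the reflected ray undergoes a half-wave phase shift.
At the lower boundary (n = 1.803 to n = 1.222) the reflected ray undergoes no phase shift.
Exactly one π shift → a net half-wave offset.
With one net inversion, destructive interference in reflection requires 2 n t = m λ.
Minimum nonzero at m = 1: t = λ / (2 n) = 379 / (2 × 1.803) = 105 nm.

105 nm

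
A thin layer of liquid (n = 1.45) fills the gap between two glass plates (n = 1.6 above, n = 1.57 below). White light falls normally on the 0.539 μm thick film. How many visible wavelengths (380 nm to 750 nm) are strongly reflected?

Top surface (1.6 → 1.45): reflection off a lower-index medium gives no phase shift.
Bottom surface (1.45 → 1.57): reflection off a higher-index medium gives a half-wave phase shift.
Exactly one π shift → a net half-wave offset.
With one net inversion, constructive interference in reflection requires 2 n t = (m + ½) λ.
λ = 2 n t / (m + ½) = 1563 / (m + ½) nm.
m=1: 1042 nm (IR); m=2: 625 nm (visible); m=3: 447 nm (visible); m=4: 347 nm (UV).

2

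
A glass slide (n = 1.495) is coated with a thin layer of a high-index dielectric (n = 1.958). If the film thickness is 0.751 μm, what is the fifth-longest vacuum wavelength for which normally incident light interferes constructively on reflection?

Top surface (1.0 → 1.958): reflection off a higher-index medium gives a half-wave phase shift.
Bottom surface (1.958 → 1.495): reflection off a lower-index medium gives no phase shift.
Net: one phase inversion between the two reflected rays.
For strong reflection here: 2 n t = (m + ½) λ.
λ = 2 n t / (m + ½). The fifth-longest wavelength is m = 4: λ = 2 × 1.958 × 751 / 4.50 = 654 nm.

654 nm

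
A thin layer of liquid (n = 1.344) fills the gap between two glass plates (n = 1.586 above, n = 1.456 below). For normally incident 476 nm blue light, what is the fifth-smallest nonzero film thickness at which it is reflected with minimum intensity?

885 nm

Ray reflecting at the top interface goes from n = 1.586 toward n = 1.344: no phase shift.
At the lower boundary (n = 1.344 to n = 1.456) the reflected ray undergoes a half-wave phase shift.
Net: one phase inversion between the two reflected rays.
With one net inversion, destructive interference in reflection requires 2 n t = m λ.
The fifth-smallest nonzero thickness corresponds to m = 5: t = m λ / (2 n) = 5.00 × 476 / (2 × 1.344) = 885 nm.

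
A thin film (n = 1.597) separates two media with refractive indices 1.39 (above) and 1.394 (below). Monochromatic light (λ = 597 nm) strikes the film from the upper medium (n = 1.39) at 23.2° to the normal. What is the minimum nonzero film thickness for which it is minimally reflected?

Top surface (1.39 → 1.597): reflection off a higher-index medium gives a half-wave phase shift.
Bottom surface (1.597 → 1.394): reflection off a lower-index medium gives no phase shift.
Exactly one π shift → a net half-wave offset.
So the condition for destructive reflection is 2 n t cos θ_r = m λ.
Snell's law: 1.39 sin 23.2° = 1.597 sin θ_r → sin θ_r = 0.343, cos θ_r = 0.939.
Minimum nonzero at m = 1: t = λ / (2 n cos θ_r) = 597 / (2 × 1.597 × 0.939) = 199 nm.

199 nm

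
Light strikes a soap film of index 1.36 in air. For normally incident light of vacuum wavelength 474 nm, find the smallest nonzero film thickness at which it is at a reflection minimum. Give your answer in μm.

0.174 μm

Ray reflecting at the top interface goes from n = 1.0 toward n = 1.36: a half-wave phase shift.
Bottom surface (1.36 → 1.0): reflection off a lower-index medium gives no phase shift.
Net: one phase inversion between the two reflected rays.
For weak reflection here: 2 n t = m λ.
Minimum nonzero at m = 1: t = λ / (2 n) = 474 / (2 × 1.36) = 174 nm.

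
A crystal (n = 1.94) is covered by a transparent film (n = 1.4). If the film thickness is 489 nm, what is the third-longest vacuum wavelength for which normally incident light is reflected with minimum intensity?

At the upper boundary (n = 1.0 to n = 1.4) the reflected ray undergoes a half-wave phase shift.
At the lower boundary (n = 1.4 to n = 1.94) the reflected ray undergoes a half-wave phase shift.
Zero or two π shifts → no net half-wave offset.
So the condition for destructive reflection is 2 n t = (m + ½) λ.
λ = 2 n t / (m + ½). The third-longest wavelength is m = 2: λ = 2 × 1.4 × 489 / 2.50 = 548 nm.

548 nm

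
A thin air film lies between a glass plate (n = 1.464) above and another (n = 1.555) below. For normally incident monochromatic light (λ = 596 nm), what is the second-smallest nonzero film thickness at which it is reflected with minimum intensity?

Ray reflecting at the top interface goes from n = 1.464 toward n = 1.0: no phase shift.
Bottom surface (1.0 → 1.555): reflection off a higher-index medium gives a half-wave phase shift.
Exactly one π shift → a net half-wave offset.
With one net inversion, destructive interference in reflection requires 2 n t = m λ.
The second-smallest nonzero thickness corresponds to m = 2: t = m λ / (2 n) = 2.00 × 596 / (2 × 1.0) = 596 nm.

596 nm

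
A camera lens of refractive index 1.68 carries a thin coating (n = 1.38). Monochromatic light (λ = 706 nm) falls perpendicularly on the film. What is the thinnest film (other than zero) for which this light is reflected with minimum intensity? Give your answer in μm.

At the upper boundary (n = 1.0 to n = 1.38) the reflected ray undergoes a half-wave phase shift.
Ray reflecting at the bottom interface goes from n = 1.38 toward n = 1.68: a half-wave phase shift.
Net: no relative phase inversion (both shifts match).
So the condition for destructive reflection is 2 n t = (m + ½) λ.
Minimum at m = 0: t = λ / (4 n) = 706 / (4 × 1.38) = 128 nm.

0.128 μm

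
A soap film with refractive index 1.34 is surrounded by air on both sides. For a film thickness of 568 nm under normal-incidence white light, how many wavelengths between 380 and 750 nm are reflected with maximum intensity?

At the upper boundary (n = 1.0 to n = 1.34) the reflected ray undergoes a half-wave phase shift.
At the lower boundary (n = 1.34 to n = 1.0) the reflected ray undergoes no phase shift.
Net: one phase inversion between the two reflected rays.
With one net inversion, constructive interference in reflection requires 2 n t = (m + ½) λ.
λ = 2 n t / (m + ½) = 1522 / (m + ½) nm.
m=1: 1015 nm (IR); m=2: 609 nm (visible); m=3: 435 nm (visible); m=4: 338 nm (UV).

2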